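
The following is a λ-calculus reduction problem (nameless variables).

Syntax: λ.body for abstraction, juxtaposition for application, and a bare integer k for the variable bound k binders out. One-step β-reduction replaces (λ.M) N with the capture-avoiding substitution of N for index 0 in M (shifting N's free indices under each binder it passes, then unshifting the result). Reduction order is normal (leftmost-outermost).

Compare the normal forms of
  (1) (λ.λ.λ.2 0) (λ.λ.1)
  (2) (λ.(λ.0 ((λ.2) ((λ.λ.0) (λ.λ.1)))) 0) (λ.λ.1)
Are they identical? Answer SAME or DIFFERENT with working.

Term A:
  start: (λ.λ.λ.2 0) (λ.λ.1)
  step 1: λ.λ.(λ.λ.1) 0
  step 2: λ.λ.λ.1

Term B:
  start: (λ.(λ.0 ((λ.2) ((λ.λ.0) (λ.λ.1)))) 0) (λ.λ.1)
  step 1: (λ.0 ((λ.λ.λ.1) ((λ.λ.0) (λ.λ.1)))) (λ.λ.1)
  step 2: (λ.λ.1) ((λ.λ.λ.1) ((λ.λ.0) (λ.λ.1)))
  step 3: λ.(λ.λ.λ.1) ((λ.λ.0) (λ.λ.1))
  step 4: λ.λ.λ.1

Answer: SAME — A ⇓ λ.λ.λ.1, B ⇓ λ.λ.λ.1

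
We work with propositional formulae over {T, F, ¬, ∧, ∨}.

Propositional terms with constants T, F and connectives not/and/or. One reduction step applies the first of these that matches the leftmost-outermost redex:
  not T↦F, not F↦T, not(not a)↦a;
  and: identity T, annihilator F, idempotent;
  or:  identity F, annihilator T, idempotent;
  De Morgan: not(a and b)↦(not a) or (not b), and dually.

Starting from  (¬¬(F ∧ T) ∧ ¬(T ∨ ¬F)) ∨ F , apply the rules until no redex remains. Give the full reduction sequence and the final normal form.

Answer: normal form = F  (in 4 steps)

Derivation:
  start: (¬¬(F ∧ T) ∧ ¬(T ∨ ¬F)) ∨ F
  step 1: ¬¬(F ∧ T) ∧ ¬(T ∨ ¬F)
  step 2: (F ∧ T) ∧ ¬(T ∨ ¬F)
  step 3: F ∧ ¬(T ∨ ¬F)
  step 4: F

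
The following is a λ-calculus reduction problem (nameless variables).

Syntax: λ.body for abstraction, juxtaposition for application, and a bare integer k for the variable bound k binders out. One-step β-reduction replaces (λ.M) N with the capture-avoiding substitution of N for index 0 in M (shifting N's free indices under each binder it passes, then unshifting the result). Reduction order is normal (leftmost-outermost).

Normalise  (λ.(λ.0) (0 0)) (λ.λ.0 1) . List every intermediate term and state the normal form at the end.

  start: (λ.(λ.0) (0 0)) (λ.λ.0 1)
  [1] (λ.0) ((λ.λ.0 1) (λ.λ.0 1))
  [2] (λ.λ.0 1) (λ.λ.0 1)
  [3] λ.0 (λ.λ.0 1)

Answer: normal form = λ.0 (λ.λ.0 1)  (in 3 steps)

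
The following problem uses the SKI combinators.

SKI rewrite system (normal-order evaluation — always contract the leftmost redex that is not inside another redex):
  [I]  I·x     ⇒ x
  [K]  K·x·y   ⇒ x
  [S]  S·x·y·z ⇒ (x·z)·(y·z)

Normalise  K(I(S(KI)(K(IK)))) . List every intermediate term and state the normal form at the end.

Answer: normal form = K(S(KI)(KK))  (in 2 steps)

Working:
  start: K(I(S(KI)(K(IK))))
  [1] K(S(KI)(K(IK)))
  [2] K(S(KI)(KK))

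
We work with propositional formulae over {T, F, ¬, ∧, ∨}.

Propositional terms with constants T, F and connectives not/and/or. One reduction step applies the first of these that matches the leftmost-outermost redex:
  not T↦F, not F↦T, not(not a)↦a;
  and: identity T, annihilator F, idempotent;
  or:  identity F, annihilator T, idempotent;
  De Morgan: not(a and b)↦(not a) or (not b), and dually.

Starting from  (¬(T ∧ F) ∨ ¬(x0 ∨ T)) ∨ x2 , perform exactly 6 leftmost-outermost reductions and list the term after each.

  start: (¬(T ∧ F) ∨ ¬(x0 ∨ T)) ∨ x2
  →1  ((¬T ∨ ¬F) ∨ ¬(x0 ∨ T)) ∨ x2
  →2  ((F ∨ ¬F) ∨ ¬(x0 ∨ T)) ∨ x2
  →3  (¬F ∨ ¬(x0 ∨ T)) ∨ x2
  →4  (T ∨ ¬(x0 ∨ T)) ∨ x2
  →5  T ∨ x2
  →6  T

Answer: after 6 steps: T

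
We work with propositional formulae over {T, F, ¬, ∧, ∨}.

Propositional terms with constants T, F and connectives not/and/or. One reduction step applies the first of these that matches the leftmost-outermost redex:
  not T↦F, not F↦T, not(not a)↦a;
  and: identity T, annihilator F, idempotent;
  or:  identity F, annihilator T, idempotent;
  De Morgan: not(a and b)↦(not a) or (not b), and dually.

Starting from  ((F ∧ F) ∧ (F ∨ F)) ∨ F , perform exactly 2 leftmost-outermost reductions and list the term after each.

Answer: after 2 steps: F ∧ (F ∨ F)

Derivation:
  start: ((F ∧ F) ∧ (F ∨ F)) ∨ F
  →1  (F ∧ F) ∧ (F ∨ F)
  →2  F ∧ (F ∨ F)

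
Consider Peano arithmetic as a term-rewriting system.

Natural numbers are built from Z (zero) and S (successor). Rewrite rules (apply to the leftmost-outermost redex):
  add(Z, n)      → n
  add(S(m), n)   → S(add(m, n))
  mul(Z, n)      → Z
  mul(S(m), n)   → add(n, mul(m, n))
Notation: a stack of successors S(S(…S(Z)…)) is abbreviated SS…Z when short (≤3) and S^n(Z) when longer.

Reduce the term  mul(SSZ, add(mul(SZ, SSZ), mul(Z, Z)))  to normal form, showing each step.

Answer: normal form = S^4(Z)  (in 27 steps)

Reduction:
  start: mul(SSZ, add(mul(SZ, SSZ), mul(Z, Z)))
  [1] add(add(mul(SZ, SSZ), mul(Z, Z)), mul(SZ, add(mul(SZ, SSZ), mul(Z, Z))))
  [2] add(add(add(SSZ, mul(Z, SSZ)), mul(Z, Z)), mul(SZ, add(mul(SZ, SSZ), mul(Z, Z))))
  [3] add(add(S(add(SZ, mul(Z, SSZ))), mul(Z, Z)), mul(SZ, add(mul(SZ, SSZ), mul(Z, Z))))
  [4] add(S(add(add(SZ, mul(Z, SSZ)), mul(Z, Z))), mul(SZ, add(mul(SZ, SSZ), mul(Z, Z))))
  [5] S(add(add(add(SZ, mul(Z, SSZ)), mul(Z, Z)), mul(SZ, add(mul(SZ, SSZ), mul(Z, Z)))))
  [6] S(add(add(S(add(Z, mul(Z, SSZ))), mul(Z, Z)), mul(SZ, add(mul(SZ, SSZ), mul(Z, Z)))))
  [7] S(add(S(add(add(Z, mul(Z, SSZ)), mul(Z, Z))), mul(SZ, add(mul(SZ, SSZ), mul(Z, Z)))))
  [8] S(S(add(add(add(Z, mul(Z, SSZ)), mul(Z, Z)), mul(SZ, add(mul(SZ, SSZ), mul(Z, Z))))))
  [9] S(S(add(add(mul(Z, SSZ), mul(Z, Z)), mul(SZ, add(mul(SZ, SSZ), mul(Z, Z))))))
  [10] S(S(add(add(Z, mul(Z, Z)), mul(SZ, add(mul(SZ, SSZ), mul(Z, Z))))))
  [11] S(S(add(mul(Z, Z), mul(SZ, add(mul(SZ, SSZ), mul(Z, Z))))))
  [12] S(S(add(Z, mul(SZ, add(mul(SZ, SSZ), mul(Z, Z))))))
  [13] S(S(mul(SZ, add(mul(SZ, SSZ), mul(Z, Z)))))
  [14] S(S(add(add(mul(SZ, SSZ), mul(Z, Z)), mul(Z, add(mul(SZ, SSZ), mul(Z, Z))))))
  [15] S(S(add(add(add(SSZ, mul(Z, SSZ)), mul(Z, Z)), mul(Z, add(mul(SZ, SSZ), mul(Z, Z))))))
  [16] S(S(add(add(S(add(SZ, mul(Z, SSZ))), mul(Z, Z)), mul(Z, add(mul(SZ, SSZ), mul(Z, Z))))))
  [17] S(S(add(S(add(add(SZ, mul(Z, SSZ)), mul(Z, Z))), mul(Z, add(mul(SZ, SSZ), mul(Z, Z))))))
  [18] S(S(S(add(add(add(SZ, mul(Z, SSZ)), mul(Z, Z)), mul(Z, add(mul(SZ, SSZ), mul(Z, Z)))))))
  [19] S(S(S(add(add(S(add(Z, mul(Z, SSZ))), mul(Z, Z)), mul(Z, add(mul(SZ, SSZ), mul(Z, Z)))))))
  [20] S(S(S(add(S(add(add(Z, mul(Z, SSZ)), mul(Z, Z))), mul(Z, add(mul(SZ, SSZ), mul(Z, Z)))))))
  [21] S(S(S(S(add(add(add(Z, mul(Z, SSZ)), mul(Z, Z)), mul(Z, add(mul(SZ, SSZ), mul(Z, Z))))))))
  [22] S(S(S(S(add(add(mul(Z, SSZ), mul(Z, Z)), mul(Z, add(mul(SZ, SSZ), mul(Z, Z))))))))
  [23] S(S(S(S(add(add(Z, mul(Z, Z)), mul(Z, add(mul(SZ, SSZ), mul(Z, Z))))))))
  [24] S(S(S(S(add(mul(Z, Z), mul(Z, add(mul(SZ, SSZ), mul(Z, Z))))))))
  [25] S(S(S(S(add(Z, mul(Z, add(mul(SZ, SSZ), mul(Z, Z))))))))
  [26] S(S(S(S(mul(Z, add(mul(SZ, SSZ), mul(Z, Z)))))))
  [27] S^4(Z)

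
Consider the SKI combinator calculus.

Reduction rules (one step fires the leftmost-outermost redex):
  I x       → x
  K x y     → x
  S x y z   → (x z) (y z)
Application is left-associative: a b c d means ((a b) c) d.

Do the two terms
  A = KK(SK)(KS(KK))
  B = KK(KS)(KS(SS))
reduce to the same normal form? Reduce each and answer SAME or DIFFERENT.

Term A:
  start: KK(SK)(KS(KK))
  [1] K(KS(KK))
  [2] KS

Term B:
  start: KK(KS)(KS(SS))
  [1] K(KS(SS))
  [2] KS

Answer: SAME — A ⇓ KS, B ⇓ KS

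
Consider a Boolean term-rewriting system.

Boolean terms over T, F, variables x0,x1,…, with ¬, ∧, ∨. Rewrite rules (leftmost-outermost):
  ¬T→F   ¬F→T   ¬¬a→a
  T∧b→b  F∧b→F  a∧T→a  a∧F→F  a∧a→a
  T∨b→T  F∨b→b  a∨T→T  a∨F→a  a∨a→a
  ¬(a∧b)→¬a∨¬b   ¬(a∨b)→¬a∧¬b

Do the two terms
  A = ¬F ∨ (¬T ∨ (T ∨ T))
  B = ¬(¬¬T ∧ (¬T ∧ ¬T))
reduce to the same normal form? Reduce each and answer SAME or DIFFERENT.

Answer: SAME — A ⇓ T, B ⇓ T

Derivation:
Term A:
  start: ¬F ∨ (¬T ∨ (T ∨ T))
  →1  T ∨ (¬T ∨ (T ∨ T))
  →2  T

Term B:
  start: ¬(¬¬T ∧ (¬T ∧ ¬T))
  →1  ¬¬¬T ∨ ¬(¬T ∧ ¬T)
  →2  ¬T ∨ ¬(¬T ∧ ¬T)
  →3  F ∨ ¬(¬T ∧ ¬T)
  →4  ¬(¬T ∧ ¬T)
  →5  ¬¬T ∨ ¬¬T
  →6  ¬¬T
  →7  T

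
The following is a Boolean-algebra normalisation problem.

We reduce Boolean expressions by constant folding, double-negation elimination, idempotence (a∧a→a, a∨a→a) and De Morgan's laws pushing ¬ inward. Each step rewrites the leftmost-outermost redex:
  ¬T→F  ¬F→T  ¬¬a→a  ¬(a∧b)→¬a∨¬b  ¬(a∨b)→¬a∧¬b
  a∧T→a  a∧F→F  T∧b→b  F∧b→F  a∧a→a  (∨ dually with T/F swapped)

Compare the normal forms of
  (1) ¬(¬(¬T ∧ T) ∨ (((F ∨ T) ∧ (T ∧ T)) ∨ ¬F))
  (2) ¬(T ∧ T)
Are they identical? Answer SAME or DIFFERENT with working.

Answer: SAME — A ⇓ F, B ⇓ F

Derivation:
Term A:
  start: ¬(¬(¬T ∧ T) ∨ (((F ∨ T) ∧ (T ∧ T)) ∨ ¬F))
  step 1: ¬¬(¬T ∧ T) ∧ ¬(((F ∨ T) ∧ (T ∧ T)) ∨ ¬F)
  step 2: (¬T ∧ T) ∧ ¬(((F ∨ T) ∧ (T ∧ T)) ∨ ¬F)
  step 3: ¬T ∧ ¬(((F ∨ T) ∧ (T ∧ T)) ∨ ¬F)
  step 4: F ∧ ¬(((F ∨ T) ∧ (T ∧ T)) ∨ ¬F)
  step 5: F

Term B:
  start: ¬(T ∧ T)
  step 1: ¬T ∨ ¬T
  step 2: ¬T
  step 3: F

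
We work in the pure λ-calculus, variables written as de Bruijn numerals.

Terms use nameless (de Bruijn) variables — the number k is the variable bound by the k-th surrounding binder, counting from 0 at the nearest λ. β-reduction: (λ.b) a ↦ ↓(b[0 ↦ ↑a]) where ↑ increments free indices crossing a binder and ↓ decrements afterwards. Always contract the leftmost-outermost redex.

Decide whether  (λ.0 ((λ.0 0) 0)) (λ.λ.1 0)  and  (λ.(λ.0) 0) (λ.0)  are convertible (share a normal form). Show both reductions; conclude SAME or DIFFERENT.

Answer: DIFFERENT — A ⇓ λ.λ.1 0, B ⇓ λ.0

Reduction:
Term A:
  start: (λ.0 ((λ.0 0) 0)) (λ.λ.1 0)
  step 1: (λ.λ.1 0) ((λ.0 0) (λ.λ.1 0))
  step 2: λ.(λ.0 0) (λ.λ.1 0) 0
  step 3: λ.(λ.λ.1 0) (λ.λ.1 0) 0
  step 4: λ.(λ.(λ.λ.1 0) 0) 0
  step 5: λ.(λ.λ.1 0) 0
  step 6: λ.λ.1 0

Term B:
  start: (λ.(λ.0) 0) (λ.0)
  step 1: (λ.0) (λ.0)
  step 2: λ.0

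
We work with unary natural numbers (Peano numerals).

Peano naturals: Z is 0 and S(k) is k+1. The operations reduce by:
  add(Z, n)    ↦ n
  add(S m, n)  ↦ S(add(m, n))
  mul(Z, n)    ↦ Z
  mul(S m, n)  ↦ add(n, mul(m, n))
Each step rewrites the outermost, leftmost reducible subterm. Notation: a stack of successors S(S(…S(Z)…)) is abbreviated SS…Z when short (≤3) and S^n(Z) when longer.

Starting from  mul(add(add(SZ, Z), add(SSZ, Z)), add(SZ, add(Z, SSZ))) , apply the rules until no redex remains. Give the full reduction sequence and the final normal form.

  start: mul(add(add(SZ, Z), add(SSZ, Z)), add(SZ, add(Z, SSZ)))
  →1  mul(add(S(add(Z, Z)), add(SSZ, Z)), add(SZ, add(Z, SSZ)))
  →2  mul(S(add(add(Z, Z), add(SSZ, Z))), add(SZ, add(Z, SSZ)))
  →3  add(add(SZ, add(Z, SSZ)), mul(add(add(Z, Z), add(SSZ, Z)), add(SZ, add(Z, SSZ))))
  →4  add(S(add(Z, add(Z, SSZ))), mul(add(add(Z, Z), add(SSZ, Z)), add(SZ, add(Z, SSZ))))
  →5  S(add(add(Z, add(Z, SSZ)), mul(add(add(Z, Z), add(SSZ, Z)), add(SZ, add(Z, SSZ)))))
  →6  S(add(add(Z, SSZ), mul(add(add(Z, Z), add(SSZ, Z)), add(SZ, add(Z, SSZ)))))
  →7  S(add(SSZ, mul(add(add(Z, Z), add(SSZ, Z)), add(SZ, add(Z, SSZ)))))
  →8  S(S(add(SZ, mul(add(add(Z, Z), add(SSZ, Z)), add(SZ, add(Z, SSZ))))))
  →9  S(S(S(add(Z, mul(add(add(Z, Z), add(SSZ, Z)), add(SZ, add(Z, SSZ)))))))
  →10  S(S(S(mul(add(add(Z, Z), add(SSZ, Z)), add(SZ, add(Z, SSZ))))))
  →11  S(S(S(mul(add(Z, add(SSZ, Z)), add(SZ, add(Z, SSZ))))))
  →12  S(S(S(mul(add(SSZ, Z), add(SZ, add(Z, SSZ))))))
  →13  S(S(S(mul(S(add(SZ, Z)), add(SZ, add(Z, SSZ))))))
  →14  S(S(S(add(add(SZ, add(Z, SSZ)), mul(add(SZ, Z), add(SZ, add(Z, SSZ)))))))
  →15  S(S(S(add(S(add(Z, add(Z, SSZ))), mul(add(SZ, Z), add(SZ, add(Z, SSZ)))))))
  →16  S(S(S(S(add(add(Z, add(Z, SSZ)), mul(add(SZ, Z), add(SZ, add(Z, SSZ))))))))
  →17  S(S(S(S(add(add(Z, SSZ), mul(add(SZ, Z), add(SZ, add(Z, SSZ))))))))
  →18  S(S(S(S(add(SSZ, mul(add(SZ, Z), add(SZ, add(Z, SSZ))))))))
  →19  S(S(S(S(S(add(SZ, mul(add(SZ, Z), add(SZ, add(Z, SSZ)))))))))
  →20  S(S(S(S(S(S(add(Z, mul(add(SZ, Z), add(SZ, add(Z, SSZ))))))))))
  →21  S(S(S(S(S(S(mul(add(SZ, Z), add(SZ, add(Z, SSZ)))))))))
  →22  S(S(S(S(S(S(mul(S(add(Z, Z)), add(SZ, add(Z, SSZ)))))))))
  →23  S(S(S(S(S(S(add(add(SZ, add(Z, SSZ)), mul(add(Z, Z), add(SZ, add(Z, SSZ))))))))))
  →24  S(S(S(S(S(S(add(S(add(Z, add(Z, SSZ))), mul(add(Z, Z), add(SZ, add(Z, SSZ))))))))))
  →25  S(S(S(S(S(S(S(add(add(Z, add(Z, SSZ)), mul(add(Z, Z), add(SZ, add(Z, SSZ)))))))))))
  →26  S(S(S(S(S(S(S(add(add(Z, SSZ), mul(add(Z, Z), add(SZ, add(Z, SSZ)))))))))))
  →27  S(S(S(S(S(S(S(add(SSZ, mul(add(Z, Z), add(SZ, add(Z, SSZ)))))))))))
  →28  S(S(S(S(S(S(S(S(add(SZ, mul(add(Z, Z), add(SZ, add(Z, SSZ))))))))))))
  →29  S(S(S(S(S(S(S(S(S(add(Z, mul(add(Z, Z), add(SZ, add(Z, SSZ)))))))))))))
  →30  S(S(S(S(S(S(S(S(S(mul(add(Z, Z), add(SZ, add(Z, SSZ))))))))))))
  →31  S(S(S(S(S(S(S(S(S(mul(Z, add(SZ, add(Z, SSZ))))))))))))
  →32  S^9(Z)

Answer: normal form = S^9(Z)  (in 32 steps)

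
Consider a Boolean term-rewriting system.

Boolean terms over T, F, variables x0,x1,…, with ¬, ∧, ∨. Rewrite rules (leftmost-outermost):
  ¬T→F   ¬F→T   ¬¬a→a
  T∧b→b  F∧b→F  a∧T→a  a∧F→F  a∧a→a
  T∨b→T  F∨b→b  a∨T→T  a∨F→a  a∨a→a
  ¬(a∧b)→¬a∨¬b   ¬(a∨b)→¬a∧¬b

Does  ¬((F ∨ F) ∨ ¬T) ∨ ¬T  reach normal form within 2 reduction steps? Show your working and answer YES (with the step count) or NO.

  start: ¬((F ∨ F) ∨ ¬T) ∨ ¬T
  →1  (¬(F ∨ F) ∧ ¬¬T) ∨ ¬T
  →2  ((¬F ∧ ¬F) ∧ ¬¬T) ∨ ¬T

Answer: NO — after 2 steps the term is ((¬F ∧ ¬F) ∧ ¬¬T) ∨ ¬T, not yet normal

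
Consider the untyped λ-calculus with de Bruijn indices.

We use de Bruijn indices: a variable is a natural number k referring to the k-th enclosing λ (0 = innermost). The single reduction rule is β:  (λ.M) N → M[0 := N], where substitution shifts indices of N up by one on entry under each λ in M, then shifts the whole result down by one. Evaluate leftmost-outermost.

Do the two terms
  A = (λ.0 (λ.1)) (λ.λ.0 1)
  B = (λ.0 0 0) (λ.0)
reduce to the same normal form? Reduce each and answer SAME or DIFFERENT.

Answer: DIFFERENT — A ⇓ λ.0 (λ.λ.λ.0 1), B ⇓ λ.0

Derivation:
Term A:
  start: (λ.0 (λ.1)) (λ.λ.0 1)
  →1  (λ.λ.0 1) (λ.λ.λ.0 1)
  →2  λ.0 (λ.λ.λ.0 1)

Term B:
  start: (λ.0 0 0) (λ.0)
  →1  (λ.0) (λ.0) (λ.0)
  →2  (λ.0) (λ.0)
  →3  λ.0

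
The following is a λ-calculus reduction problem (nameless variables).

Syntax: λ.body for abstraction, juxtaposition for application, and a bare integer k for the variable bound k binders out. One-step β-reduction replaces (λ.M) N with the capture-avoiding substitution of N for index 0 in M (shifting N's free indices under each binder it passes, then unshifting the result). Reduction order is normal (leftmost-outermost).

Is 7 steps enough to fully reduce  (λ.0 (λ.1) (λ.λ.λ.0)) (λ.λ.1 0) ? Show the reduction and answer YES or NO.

  start: (λ.0 (λ.1) (λ.λ.λ.0)) (λ.λ.1 0)
  step 1: (λ.λ.1 0) (λ.λ.λ.1 0) (λ.λ.λ.0)
  step 2: (λ.(λ.λ.λ.1 0) 0) (λ.λ.λ.0)
  step 3: (λ.λ.λ.1 0) (λ.λ.λ.0)
  step 4: λ.λ.1 0

Answer: YES — reaches normal form λ.λ.1 0 in 4 ≤ 7 steps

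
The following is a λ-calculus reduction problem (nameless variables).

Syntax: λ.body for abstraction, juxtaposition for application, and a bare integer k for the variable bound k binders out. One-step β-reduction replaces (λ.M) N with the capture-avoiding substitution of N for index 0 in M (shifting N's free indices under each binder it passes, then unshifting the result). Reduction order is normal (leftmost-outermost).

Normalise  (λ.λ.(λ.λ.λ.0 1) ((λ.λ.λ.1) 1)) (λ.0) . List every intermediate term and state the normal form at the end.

Answer: normal form = λ.λ.λ.0 1  (in 2 steps)

Reduction:
  start: (λ.λ.(λ.λ.λ.0 1) ((λ.λ.λ.1) 1)) (λ.0)
  [1] λ.(λ.λ.λ.0 1) ((λ.λ.λ.1) (λ.0))
  [2] λ.λ.λ.0 1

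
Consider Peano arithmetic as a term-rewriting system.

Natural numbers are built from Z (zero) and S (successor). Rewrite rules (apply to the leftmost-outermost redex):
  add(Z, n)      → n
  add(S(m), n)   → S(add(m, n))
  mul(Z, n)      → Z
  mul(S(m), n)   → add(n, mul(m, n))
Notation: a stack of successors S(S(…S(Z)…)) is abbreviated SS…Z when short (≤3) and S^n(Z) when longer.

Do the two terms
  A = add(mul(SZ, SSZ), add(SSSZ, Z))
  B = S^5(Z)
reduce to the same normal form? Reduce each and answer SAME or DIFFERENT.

Answer: SAME — A ⇓ S^5(Z), B ⇓ S^5(Z)

Reduction:
Term A:
  start: add(mul(SZ, SSZ), add(SSSZ, Z))
  step 1: add(add(SSZ, mul(Z, SSZ)), add(SSSZ, Z))
  step 2: add(S(add(SZ, mul(Z, SSZ))), add(SSSZ, Z))
  step 3: S(add(add(SZ, mul(Z, SSZ)), add(SSSZ, Z)))
  step 4: S(add(S(add(Z, mul(Z, SSZ))), add(SSSZ, Z)))
  step 5: S(S(add(add(Z, mul(Z, SSZ)), add(SSSZ, Z))))
  step 6: S(S(add(mul(Z, SSZ), add(SSSZ, Z))))
  step 7: S(S(add(Z, add(SSSZ, Z))))
  step 8: S(S(add(SSSZ, Z)))
  step 9: S(S(S(add(SSZ, Z))))
  step 10: S(S(S(S(add(SZ, Z)))))
  step 11: S(S(S(S(S(add(Z, Z))))))
  step 12: S^5(Z)

Term B:
  start: S^5(Z)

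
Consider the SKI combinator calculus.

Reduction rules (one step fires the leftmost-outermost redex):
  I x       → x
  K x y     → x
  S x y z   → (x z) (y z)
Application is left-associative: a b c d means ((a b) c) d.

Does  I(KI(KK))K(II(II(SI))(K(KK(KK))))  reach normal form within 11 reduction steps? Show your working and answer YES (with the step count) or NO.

Answer: YES — reaches normal form K(SI(KK)) in 8 ≤ 11 steps

Derivation:
  start: I(KI(KK))K(II(II(SI))(K(KK(KK))))
  step 1: KI(KK)K(II(II(SI))(K(KK(KK))))
  step 2: IK(II(II(SI))(K(KK(KK))))
  step 3: K(II(II(SI))(K(KK(KK))))
  step 4: K(I(II(SI))(K(KK(KK))))
  step 5: K(II(SI)(K(KK(KK))))
  step 6: K(I(SI)(K(KK(KK))))
  step 7: K(SI(K(KK(KK))))
  step 8: K(SI(KK))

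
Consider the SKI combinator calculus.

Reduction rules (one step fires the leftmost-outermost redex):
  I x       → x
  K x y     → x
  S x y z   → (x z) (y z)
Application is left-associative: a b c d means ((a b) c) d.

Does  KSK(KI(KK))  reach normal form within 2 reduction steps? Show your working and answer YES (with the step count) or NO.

  start: KSK(KI(KK))
  [1] S(KI(KK))
  [2] SI

Answer: YES — reaches normal form SI in 2 ≤ 2 steps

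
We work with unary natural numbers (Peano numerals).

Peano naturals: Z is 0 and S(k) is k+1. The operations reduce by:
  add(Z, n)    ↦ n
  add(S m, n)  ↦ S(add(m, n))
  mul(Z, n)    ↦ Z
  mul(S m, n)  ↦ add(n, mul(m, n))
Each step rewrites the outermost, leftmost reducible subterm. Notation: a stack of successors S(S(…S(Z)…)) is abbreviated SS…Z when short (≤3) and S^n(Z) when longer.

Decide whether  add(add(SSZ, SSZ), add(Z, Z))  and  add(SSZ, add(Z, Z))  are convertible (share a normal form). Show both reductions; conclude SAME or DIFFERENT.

Term A:
  start: add(add(SSZ, SSZ), add(Z, Z))
  [1] add(S(add(SZ, SSZ)), add(Z, Z))
  [2] S(add(add(SZ, SSZ), add(Z, Z)))
  [3] S(add(S(add(Z, SSZ)), add(Z, Z)))
  [4] S(S(add(add(Z, SSZ), add(Z, Z))))
  [5] S(S(add(SSZ, add(Z, Z))))
  [6] S(S(S(add(SZ, add(Z, Z)))))
  [7] S(S(S(S(add(Z, add(Z, Z))))))
  [8] S(S(S(S(add(Z, Z)))))
  [9] S^4(Z)

Term B:
  start: add(SSZ, add(Z, Z))
  [1] S(add(SZ, add(Z, Z)))
  [2] S(S(add(Z, add(Z, Z))))
  [3] S(S(add(Z, Z)))
  [4] SSZ

Answer: DIFFERENT — A ⇓ S^4(Z), B ⇓ SSZ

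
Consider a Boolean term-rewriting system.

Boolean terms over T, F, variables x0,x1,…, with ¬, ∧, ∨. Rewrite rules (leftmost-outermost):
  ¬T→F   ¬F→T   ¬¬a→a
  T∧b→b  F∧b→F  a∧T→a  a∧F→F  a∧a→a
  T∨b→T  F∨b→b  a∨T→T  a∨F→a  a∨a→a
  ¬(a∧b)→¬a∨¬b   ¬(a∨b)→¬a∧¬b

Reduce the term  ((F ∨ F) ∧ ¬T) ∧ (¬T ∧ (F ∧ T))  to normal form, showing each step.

Answer: normal form = F  (in 3 steps)

Reduction:
  start: ((F ∨ F) ∧ ¬T) ∧ (¬T ∧ (F ∧ T))
  [1] (F ∧ ¬T) ∧ (¬T ∧ (F ∧ T))
  [2] F ∧ (¬T ∧ (F ∧ T))
  [3] F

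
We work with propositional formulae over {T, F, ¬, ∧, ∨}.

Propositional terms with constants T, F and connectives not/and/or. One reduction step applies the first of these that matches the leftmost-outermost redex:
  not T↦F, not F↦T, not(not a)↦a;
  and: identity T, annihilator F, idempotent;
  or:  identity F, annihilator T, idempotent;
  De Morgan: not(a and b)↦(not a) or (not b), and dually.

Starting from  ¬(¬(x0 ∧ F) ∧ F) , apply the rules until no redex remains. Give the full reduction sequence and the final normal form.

  start: ¬(¬(x0 ∧ F) ∧ F)
  →1  ¬¬(x0 ∧ F) ∨ ¬F
  →2  (x0 ∧ F) ∨ ¬F
  →3  F ∨ ¬F
  →4  ¬F
  →5  T

Answer: normal form = T  (in 5 steps)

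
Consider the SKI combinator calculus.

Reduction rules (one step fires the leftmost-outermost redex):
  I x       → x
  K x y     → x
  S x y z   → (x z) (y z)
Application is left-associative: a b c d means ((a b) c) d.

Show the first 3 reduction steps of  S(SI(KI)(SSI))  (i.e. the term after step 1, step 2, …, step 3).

  start: S(SI(KI)(SSI))
  step 1: S(I(SSI)(KI(SSI)))
  step 2: S(SSI(KI(SSI)))
  step 3: S(S(KI(SSI))(I(KI(SSI))))

Answer: after 3 steps: S(S(KI(SSI))(I(KI(SSI))))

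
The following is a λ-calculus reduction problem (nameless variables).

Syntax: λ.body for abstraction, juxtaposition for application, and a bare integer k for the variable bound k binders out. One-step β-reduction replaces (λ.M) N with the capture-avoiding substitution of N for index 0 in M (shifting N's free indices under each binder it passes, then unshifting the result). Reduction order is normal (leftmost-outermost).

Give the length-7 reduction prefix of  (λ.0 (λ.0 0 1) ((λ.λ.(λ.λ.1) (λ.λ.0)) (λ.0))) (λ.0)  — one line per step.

  start: (λ.0 (λ.0 0 1) ((λ.λ.(λ.λ.1) (λ.λ.0)) (λ.0))) (λ.0)
  step 1: (λ.0) (λ.0 0 (λ.0)) ((λ.λ.(λ.λ.1) (λ.λ.0)) (λ.0))
  step 2: (λ.0 0 (λ.0)) ((λ.λ.(λ.λ.1) (λ.λ.0)) (λ.0))
  step 3: (λ.λ.(λ.λ.1) (λ.λ.0)) (λ.0) ((λ.λ.(λ.λ.1) (λ.λ.0)) (λ.0)) (λ.0)
  step 4: (λ.(λ.λ.1) (λ.λ.0)) ((λ.λ.(λ.λ.1) (λ.λ.0)) (λ.0)) (λ.0)
  step 5: (λ.λ.1) (λ.λ.0) (λ.0)
  step 6: (λ.λ.λ.0) (λ.0)
  step 7: λ.λ.0

Answer: after 7 steps: λ.λ.0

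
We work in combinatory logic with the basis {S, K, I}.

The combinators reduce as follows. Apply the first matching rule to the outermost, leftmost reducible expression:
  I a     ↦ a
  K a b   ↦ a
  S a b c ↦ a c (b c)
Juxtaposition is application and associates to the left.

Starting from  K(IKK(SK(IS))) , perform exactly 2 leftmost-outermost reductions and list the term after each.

Answer: after 2 steps: KK

Derivation:
  start: K(IKK(SK(IS)))
  [1] K(KK(SK(IS)))
  [2] KK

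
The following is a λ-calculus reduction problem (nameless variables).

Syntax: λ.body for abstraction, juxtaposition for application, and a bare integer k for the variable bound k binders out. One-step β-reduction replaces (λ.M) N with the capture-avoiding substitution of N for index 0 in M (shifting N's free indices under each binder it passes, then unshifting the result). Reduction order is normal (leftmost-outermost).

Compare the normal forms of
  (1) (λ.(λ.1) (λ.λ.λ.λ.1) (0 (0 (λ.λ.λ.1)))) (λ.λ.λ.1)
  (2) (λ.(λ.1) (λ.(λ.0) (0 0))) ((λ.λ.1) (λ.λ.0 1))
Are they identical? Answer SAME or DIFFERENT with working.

Answer: DIFFERENT — A ⇓ λ.λ.1, B ⇓ λ.λ.λ.0 1

Working:
Term A:
  start: (λ.(λ.1) (λ.λ.λ.λ.1) (0 (0 (λ.λ.λ.1)))) (λ.λ.λ.1)
  [1] (λ.λ.λ.λ.1) (λ.λ.λ.λ.1) ((λ.λ.λ.1) ((λ.λ.λ.1) (λ.λ.λ.1)))
  [2] (λ.λ.λ.1) ((λ.λ.λ.1) ((λ.λ.λ.1) (λ.λ.λ.1)))
  [3] λ.λ.1

Term B:
  start: (λ.(λ.1) (λ.(λ.0) (0 0))) ((λ.λ.1) (λ.λ.0 1))
  [1] (λ.(λ.λ.1) (λ.λ.0 1)) (λ.(λ.0) (0 0))
  [2] (λ.λ.1) (λ.λ.0 1)
  [3] λ.λ.λ.0 1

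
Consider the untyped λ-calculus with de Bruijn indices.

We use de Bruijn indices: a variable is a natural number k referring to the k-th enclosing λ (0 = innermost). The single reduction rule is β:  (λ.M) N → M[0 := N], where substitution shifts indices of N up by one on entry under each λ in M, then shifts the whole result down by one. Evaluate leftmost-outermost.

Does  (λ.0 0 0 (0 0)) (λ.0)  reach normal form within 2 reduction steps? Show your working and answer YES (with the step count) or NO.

  start: (λ.0 0 0 (0 0)) (λ.0)
  [1] (λ.0) (λ.0) (λ.0) ((λ.0) (λ.0))
  [2] (λ.0) (λ.0) ((λ.0) (λ.0))

Answer: NO — after 2 steps the term is (λ.0) (λ.0) ((λ.0) (λ.0)), not yet normal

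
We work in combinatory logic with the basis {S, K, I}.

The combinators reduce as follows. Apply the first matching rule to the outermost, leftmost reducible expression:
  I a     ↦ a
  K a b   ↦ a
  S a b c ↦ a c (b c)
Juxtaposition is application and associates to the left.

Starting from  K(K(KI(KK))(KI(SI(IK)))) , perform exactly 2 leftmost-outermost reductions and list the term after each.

Answer: after 2 steps: KI

Derivation:
  start: K(K(KI(KK))(KI(SI(IK))))
  [1] K(KI(KK))
  [2] KI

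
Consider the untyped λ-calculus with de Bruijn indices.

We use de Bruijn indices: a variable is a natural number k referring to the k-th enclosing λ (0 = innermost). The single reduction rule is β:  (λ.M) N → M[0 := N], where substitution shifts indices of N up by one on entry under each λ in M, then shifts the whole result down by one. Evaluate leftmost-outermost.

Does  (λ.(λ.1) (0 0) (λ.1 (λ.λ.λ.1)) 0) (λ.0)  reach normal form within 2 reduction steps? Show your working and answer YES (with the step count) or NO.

  start: (λ.(λ.1) (0 0) (λ.1 (λ.λ.λ.1)) 0) (λ.0)
  step 1: (λ.λ.0) ((λ.0) (λ.0)) (λ.(λ.0) (λ.λ.λ.1)) (λ.0)
  step 2: (λ.0) (λ.(λ.0) (λ.λ.λ.1)) (λ.0)

Answer: NO — after 2 steps the term is (λ.0) (λ.(λ.0) (λ.λ.λ.1)) (λ.0), not yet normal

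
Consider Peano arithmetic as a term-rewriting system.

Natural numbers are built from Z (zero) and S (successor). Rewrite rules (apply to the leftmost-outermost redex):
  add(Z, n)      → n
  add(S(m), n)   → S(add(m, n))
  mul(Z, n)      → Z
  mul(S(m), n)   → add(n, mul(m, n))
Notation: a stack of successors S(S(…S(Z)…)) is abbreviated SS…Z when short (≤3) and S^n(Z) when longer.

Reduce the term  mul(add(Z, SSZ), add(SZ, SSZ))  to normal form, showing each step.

  start: mul(add(Z, SSZ), add(SZ, SSZ))
  [1] mul(SSZ, add(SZ, SSZ))
  [2] add(add(SZ, SSZ), mul(SZ, add(SZ, SSZ)))
  [3] add(S(add(Z, SSZ)), mul(SZ, add(SZ, SSZ)))
  [4] S(add(add(Z, SSZ), mul(SZ, add(SZ, SSZ))))
  [5] S(add(SSZ, mul(SZ, add(SZ, SSZ))))
  [6] S(S(add(SZ, mul(SZ, add(SZ, SSZ)))))
  [7] S(S(S(add(Z, mul(SZ, add(SZ, SSZ))))))
  [8] S(S(S(mul(SZ, add(SZ, SSZ)))))
  [9] S(S(S(add(add(SZ, SSZ), mul(Z, add(SZ, SSZ))))))
  [10] S(S(S(add(S(add(Z, SSZ)), mul(Z, add(SZ, SSZ))))))
  [11] S(S(S(S(add(add(Z, SSZ), mul(Z, add(SZ, SSZ)))))))
  [12] S(S(S(S(add(SSZ, mul(Z, add(SZ, SSZ)))))))
  [13] S(S(S(S(S(add(SZ, mul(Z, add(SZ, SSZ))))))))
  [14] S(S(S(S(S(S(add(Z, mul(Z, add(SZ, SSZ)))))))))
  [15] S(S(S(S(S(S(mul(Z, add(SZ, SSZ))))))))
  [16] S^6(Z)

Answer: normal form = S^6(Z)  (in 16 steps)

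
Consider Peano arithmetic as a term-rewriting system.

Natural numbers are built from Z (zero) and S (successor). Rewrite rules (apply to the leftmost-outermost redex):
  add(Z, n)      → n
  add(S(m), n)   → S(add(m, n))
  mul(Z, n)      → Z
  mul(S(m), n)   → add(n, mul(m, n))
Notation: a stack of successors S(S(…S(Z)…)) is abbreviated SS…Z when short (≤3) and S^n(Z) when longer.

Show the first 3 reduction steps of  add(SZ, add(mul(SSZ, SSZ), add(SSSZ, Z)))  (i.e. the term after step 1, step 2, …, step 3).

Answer: after 3 steps: S(add(add(SSZ, mul(SZ, SSZ)), add(SSSZ, Z)))

Derivation:
  start: add(SZ, add(mul(SSZ, SSZ), add(SSSZ, Z)))
  →1  S(add(Z, add(mul(SSZ, SSZ), add(SSSZ, Z))))
  →2  S(add(mul(SSZ, SSZ), add(SSSZ, Z)))
  →3  S(add(add(SSZ, mul(SZ, SSZ)), add(SSSZ, Z)))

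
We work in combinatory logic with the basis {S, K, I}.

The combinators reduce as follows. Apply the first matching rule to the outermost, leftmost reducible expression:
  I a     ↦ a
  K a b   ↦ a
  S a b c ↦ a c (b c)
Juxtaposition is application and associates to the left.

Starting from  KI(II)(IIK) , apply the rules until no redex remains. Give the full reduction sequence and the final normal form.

Answer: normal form = K  (in 4 steps)

Reduction:
  start: KI(II)(IIK)
  step 1: I(IIK)
  step 2: IIK
  step 3: IK
  step 4: K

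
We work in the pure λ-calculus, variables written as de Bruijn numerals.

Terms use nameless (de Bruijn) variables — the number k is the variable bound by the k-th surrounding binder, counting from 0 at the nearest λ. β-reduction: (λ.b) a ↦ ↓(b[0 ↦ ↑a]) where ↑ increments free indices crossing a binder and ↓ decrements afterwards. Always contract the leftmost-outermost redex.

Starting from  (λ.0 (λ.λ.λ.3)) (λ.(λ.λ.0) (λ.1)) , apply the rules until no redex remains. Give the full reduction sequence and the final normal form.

Answer: normal form = λ.0  (in 3 steps)

Reduction:
  start: (λ.0 (λ.λ.λ.3)) (λ.(λ.λ.0) (λ.1))
  step 1: (λ.(λ.λ.0) (λ.1)) (λ.λ.λ.λ.(λ.λ.0) (λ.1))
  step 2: (λ.λ.0) (λ.λ.λ.λ.λ.(λ.λ.0) (λ.1))
  step 3: λ.0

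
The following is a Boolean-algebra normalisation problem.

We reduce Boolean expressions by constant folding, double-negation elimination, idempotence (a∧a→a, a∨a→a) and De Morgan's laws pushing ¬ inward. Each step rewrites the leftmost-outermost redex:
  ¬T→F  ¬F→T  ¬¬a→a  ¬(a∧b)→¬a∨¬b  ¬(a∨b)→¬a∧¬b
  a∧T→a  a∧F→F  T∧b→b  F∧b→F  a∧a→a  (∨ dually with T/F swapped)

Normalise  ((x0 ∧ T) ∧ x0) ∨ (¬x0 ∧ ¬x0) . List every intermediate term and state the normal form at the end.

  start: ((x0 ∧ T) ∧ x0) ∨ (¬x0 ∧ ¬x0)
  →1  (x0 ∧ x0) ∨ (¬x0 ∧ ¬x0)
  →2  x0 ∨ (¬x0 ∧ ¬x0)
  →3  x0 ∨ ¬x0

Answer: normal form = x0 ∨ ¬x0  (in 3 steps)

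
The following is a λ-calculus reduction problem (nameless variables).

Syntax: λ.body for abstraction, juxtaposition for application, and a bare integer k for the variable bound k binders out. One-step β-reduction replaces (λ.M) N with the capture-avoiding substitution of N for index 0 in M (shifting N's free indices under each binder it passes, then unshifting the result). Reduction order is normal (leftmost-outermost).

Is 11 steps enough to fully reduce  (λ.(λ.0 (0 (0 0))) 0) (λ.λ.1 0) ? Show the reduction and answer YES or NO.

  start: (λ.(λ.0 (0 (0 0))) 0) (λ.λ.1 0)
  step 1: (λ.0 (0 (0 0))) (λ.λ.1 0)
  step 2: (λ.λ.1 0) ((λ.λ.1 0) ((λ.λ.1 0) (λ.λ.1 0)))
  step 3: λ.(λ.λ.1 0) ((λ.λ.1 0) (λ.λ.1 0)) 0
  step 4: λ.(λ.(λ.λ.1 0) (λ.λ.1 0) 0) 0
  step 5: λ.(λ.λ.1 0) (λ.λ.1 0) 0
  step 6: λ.(λ.(λ.λ.1 0) 0) 0
  step 7: λ.(λ.λ.1 0) 0
  step 8: λ.λ.1 0

Answer: YES — reaches normal form λ.λ.1 0 in 8 ≤ 11 steps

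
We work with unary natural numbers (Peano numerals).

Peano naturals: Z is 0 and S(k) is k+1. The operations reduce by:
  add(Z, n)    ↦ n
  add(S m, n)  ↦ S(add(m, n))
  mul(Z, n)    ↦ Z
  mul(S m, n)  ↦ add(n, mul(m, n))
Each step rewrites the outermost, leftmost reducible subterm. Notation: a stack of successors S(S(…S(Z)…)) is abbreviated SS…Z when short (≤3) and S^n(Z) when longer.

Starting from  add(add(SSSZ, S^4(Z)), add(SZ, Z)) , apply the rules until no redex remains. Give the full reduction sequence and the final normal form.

Answer: normal form = S^8(Z)  (in 14 steps)

Derivation:
  start: add(add(SSSZ, S^4(Z)), add(SZ, Z))
  →1  add(S(add(SSZ, S^4(Z))), add(SZ, Z))
  →2  S(add(add(SSZ, S^4(Z)), add(SZ, Z)))
  →3  S(add(S(add(SZ, S^4(Z))), add(SZ, Z)))
  →4  S(S(add(add(SZ, S^4(Z)), add(SZ, Z))))
  →5  S(S(add(S(add(Z, S^4(Z))), add(SZ, Z))))
  →6  S(S(S(add(add(Z, S^4(Z)), add(SZ, Z)))))
  →7  S(S(S(add(S^4(Z), add(SZ, Z)))))
  →8  S(S(S(S(add(SSSZ, add(SZ, Z))))))
  →9  S(S(S(S(S(add(SSZ, add(SZ, Z)))))))
  →10  S(S(S(S(S(S(add(SZ, add(SZ, Z))))))))
  →11  S(S(S(S(S(S(S(add(Z, add(SZ, Z)))))))))
  →12  S(S(S(S(S(S(S(add(SZ, Z))))))))
  →13  S(S(S(S(S(S(S(S(add(Z, Z)))))))))
  →14  S^8(Z)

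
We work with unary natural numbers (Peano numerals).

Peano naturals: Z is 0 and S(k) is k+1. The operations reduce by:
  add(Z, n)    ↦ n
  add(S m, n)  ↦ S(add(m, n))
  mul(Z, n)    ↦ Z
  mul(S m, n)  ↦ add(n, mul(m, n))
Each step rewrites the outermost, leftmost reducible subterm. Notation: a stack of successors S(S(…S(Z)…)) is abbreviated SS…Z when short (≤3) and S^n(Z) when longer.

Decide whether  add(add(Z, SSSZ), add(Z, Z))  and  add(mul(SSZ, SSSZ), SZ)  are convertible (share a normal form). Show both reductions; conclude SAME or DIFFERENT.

Answer: DIFFERENT — A ⇓ SSSZ, B ⇓ S^7(Z)

Derivation:
Term A:
  start: add(add(Z, SSSZ), add(Z, Z))
  [1] add(SSSZ, add(Z, Z))
  [2] S(add(SSZ, add(Z, Z)))
  [3] S(S(add(SZ, add(Z, Z))))
  [4] S(S(S(add(Z, add(Z, Z)))))
  [5] S(S(S(add(Z, Z))))
  [6] SSSZ

Term B:
  start: add(mul(SSZ, SSSZ), SZ)
  [1] add(add(SSSZ, mul(SZ, SSSZ)), SZ)
  [2] add(S(add(SSZ, mul(SZ, SSSZ))), SZ)
  [3] S(add(add(SSZ, mul(SZ, SSSZ)), SZ))
  [4] S(add(S(add(SZ, mul(SZ, SSSZ))), SZ))
  [5] S(S(add(add(SZ, mul(SZ, SSSZ)), SZ)))
  [6] S(S(add(S(add(Z, mul(SZ, SSSZ))), SZ)))
  [7] S(S(S(add(add(Z, mul(SZ, SSSZ)), SZ))))
  [8] S(S(S(add(mul(SZ, SSSZ), SZ))))
  [9] S(S(S(add(add(SSSZ, mul(Z, SSSZ)), SZ))))
  [10] S(S(S(add(S(add(SSZ, mul(Z, SSSZ))), SZ))))
  [11] S(S(S(S(add(add(SSZ, mul(Z, SSSZ)), SZ)))))
  [12] S(S(S(S(add(S(add(SZ, mul(Z, SSSZ))), SZ)))))
  [13] S(S(S(S(S(add(add(SZ, mul(Z, SSSZ)), SZ))))))
  [14] S(S(S(S(S(add(S(add(Z, mul(Z, SSSZ))), SZ))))))
  [15] S(S(S(S(S(S(add(add(Z, mul(Z, SSSZ)), SZ)))))))
  [16] S(S(S(S(S(S(add(mul(Z, SSSZ), SZ)))))))
  [17] S(S(S(S(S(S(add(Z, SZ)))))))
  [18] S^7(Z)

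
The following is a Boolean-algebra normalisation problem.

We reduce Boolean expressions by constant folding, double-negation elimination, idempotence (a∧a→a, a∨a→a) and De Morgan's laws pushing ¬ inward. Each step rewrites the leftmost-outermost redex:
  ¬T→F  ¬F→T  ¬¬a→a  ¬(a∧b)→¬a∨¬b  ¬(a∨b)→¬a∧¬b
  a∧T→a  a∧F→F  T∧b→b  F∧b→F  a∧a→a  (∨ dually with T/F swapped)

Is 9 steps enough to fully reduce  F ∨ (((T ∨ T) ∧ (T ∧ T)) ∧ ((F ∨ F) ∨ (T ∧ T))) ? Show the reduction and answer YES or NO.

  start: F ∨ (((T ∨ T) ∧ (T ∧ T)) ∧ ((F ∨ F) ∨ (T ∧ T)))
  →1  ((T ∨ T) ∧ (T ∧ T)) ∧ ((F ∨ F) ∨ (T ∧ T))
  →2  (T ∧ (T ∧ T)) ∧ ((F ∨ F) ∨ (T ∧ T))
  →3  (T ∧ T) ∧ ((F ∨ F) ∨ (T ∧ T))
  →4  T ∧ ((F ∨ F) ∨ (T ∧ T))
  →5  (F ∨ F) ∨ (T ∧ T)
  →6  F ∨ (T ∧ T)
  →7  T ∧ T
  →8  T

Answer: YES — reaches normal form T in 8 ≤ 9 steps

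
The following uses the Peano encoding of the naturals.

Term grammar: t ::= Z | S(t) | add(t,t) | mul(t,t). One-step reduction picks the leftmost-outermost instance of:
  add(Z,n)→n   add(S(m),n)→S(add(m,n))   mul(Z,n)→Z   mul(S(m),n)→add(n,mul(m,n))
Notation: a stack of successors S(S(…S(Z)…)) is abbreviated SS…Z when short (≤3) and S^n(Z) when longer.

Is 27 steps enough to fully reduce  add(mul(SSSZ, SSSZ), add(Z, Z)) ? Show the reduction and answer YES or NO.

Answer: YES — reaches normal form S^9(Z) in 27 ≤ 27 steps

Reduction:
  start: add(mul(SSSZ, SSSZ), add(Z, Z))
  [1] add(add(SSSZ, mul(SSZ, SSSZ)), add(Z, Z))
  [2] add(S(add(SSZ, mul(SSZ, SSSZ))), add(Z, Z))
  [3] S(add(add(SSZ, mul(SSZ, SSSZ)), add(Z, Z)))
  [4] S(add(S(add(SZ, mul(SSZ, SSSZ))), add(Z, Z)))
  [5] S(S(add(add(SZ, mul(SSZ, SSSZ)), add(Z, Z))))
  [6] S(S(add(S(add(Z, mul(SSZ, SSSZ))), add(Z, Z))))
  [7] S(S(S(add(add(Z, mul(SSZ, SSSZ)), add(Z, Z)))))
  [8] S(S(S(add(mul(SSZ, SSSZ), add(Z, Z)))))
  [9] S(S(S(add(add(SSSZ, mul(SZ, SSSZ)), add(Z, Z)))))
  [10] S(S(S(add(S(add(SSZ, mul(SZ, SSSZ))), add(Z, Z)))))
  [11] S(S(S(S(add(add(SSZ, mul(SZ, SSSZ)), add(Z, Z))))))
  [12] S(S(S(S(add(S(add(SZ, mul(SZ, SSSZ))), add(Z, Z))))))
  [13] S(S(S(S(S(add(add(SZ, mul(SZ, SSSZ)), add(Z, Z)))))))
  [14] S(S(S(S(S(add(S(add(Z, mul(SZ, SSSZ))), add(Z, Z)))))))
  [15] S(S(S(S(S(S(add(add(Z, mul(SZ, SSSZ)), add(Z, Z))))))))
  [16] S(S(S(S(S(S(add(mul(SZ, SSSZ), add(Z, Z))))))))
  [17] S(S(S(S(S(S(add(add(SSSZ, mul(Z, SSSZ)), add(Z, Z))))))))
  [18] S(S(S(S(S(S(add(S(add(SSZ, mul(Z, SSSZ))), add(Z, Z))))))))
  [19] S(S(S(S(S(S(S(add(add(SSZ, mul(Z, SSSZ)), add(Z, Z)))))))))
  [20] S(S(S(S(S(S(S(add(S(add(SZ, mul(Z, SSSZ))), add(Z, Z)))))))))
  [21] S(S(S(S(S(S(S(S(add(add(SZ, mul(Z, SSSZ)), add(Z, Z))))))))))
  [22] S(S(S(S(S(S(S(S(add(S(add(Z, mul(Z, SSSZ))), add(Z, Z))))))))))
  [23] S(S(S(S(S(S(S(S(S(add(add(Z, mul(Z, SSSZ)), add(Z, Z)))))))))))
  [24] S(S(S(S(S(S(S(S(S(add(mul(Z, SSSZ), add(Z, Z)))))))))))
  [25] S(S(S(S(S(S(S(S(S(add(Z, add(Z, Z)))))))))))
  [26] S(S(S(S(S(S(S(S(S(add(Z, Z))))))))))
  [27] S^9(Z)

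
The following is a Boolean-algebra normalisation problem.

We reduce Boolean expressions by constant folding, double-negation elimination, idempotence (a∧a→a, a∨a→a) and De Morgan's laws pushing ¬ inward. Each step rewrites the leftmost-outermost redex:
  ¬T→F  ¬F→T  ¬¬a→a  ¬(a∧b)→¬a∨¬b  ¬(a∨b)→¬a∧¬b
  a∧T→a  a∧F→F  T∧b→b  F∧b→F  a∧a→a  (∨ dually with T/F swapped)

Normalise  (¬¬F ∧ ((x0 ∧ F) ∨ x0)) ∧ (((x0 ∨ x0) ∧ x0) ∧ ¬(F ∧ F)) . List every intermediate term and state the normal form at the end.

  start: (¬¬F ∧ ((x0 ∧ F) ∨ x0)) ∧ (((x0 ∨ x0) ∧ x0) ∧ ¬(F ∧ F))
  →1  (F ∧ ((x0 ∧ F) ∨ x0)) ∧ (((x0 ∨ x0) ∧ x0) ∧ ¬(F ∧ F))
  →2  F ∧ (((x0 ∨ x0) ∧ x0) ∧ ¬(F ∧ F))
  →3  F

Answer: normal form = F  (in 3 steps)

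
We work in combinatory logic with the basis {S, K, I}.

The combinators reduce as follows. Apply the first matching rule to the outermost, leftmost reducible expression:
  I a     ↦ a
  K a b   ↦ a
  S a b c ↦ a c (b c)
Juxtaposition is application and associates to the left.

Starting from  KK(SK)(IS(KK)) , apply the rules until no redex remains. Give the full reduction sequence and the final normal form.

Answer: normal form = K(S(KK))  (in 2 steps)

Reduction:
  start: KK(SK)(IS(KK))
  →1  K(IS(KK))
  →2  K(S(KK))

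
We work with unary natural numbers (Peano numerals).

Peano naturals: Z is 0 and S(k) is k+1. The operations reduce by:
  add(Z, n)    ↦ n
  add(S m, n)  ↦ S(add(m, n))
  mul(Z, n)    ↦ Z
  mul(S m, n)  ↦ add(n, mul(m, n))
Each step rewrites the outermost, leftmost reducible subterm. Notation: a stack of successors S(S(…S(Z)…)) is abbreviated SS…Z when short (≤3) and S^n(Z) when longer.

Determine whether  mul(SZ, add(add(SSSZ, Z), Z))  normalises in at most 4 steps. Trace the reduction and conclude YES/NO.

Answer: NO — after 4 steps the term is S(add(add(add(SSZ, Z), Z), mul(Z, add(add(SSSZ, Z), Z)))), not yet normal

Derivation:
  start: mul(SZ, add(add(SSSZ, Z), Z))
  [1] add(add(add(SSSZ, Z), Z), mul(Z, add(add(SSSZ, Z), Z)))
  [2] add(add(S(add(SSZ, Z)), Z), mul(Z, add(add(SSSZ, Z), Z)))
  [3] add(S(add(add(SSZ, Z), Z)), mul(Z, add(add(SSSZ, Z), Z)))
  [4] S(add(add(add(SSZ, Z), Z), mul(Z, add(add(SSSZ, Z), Z))))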